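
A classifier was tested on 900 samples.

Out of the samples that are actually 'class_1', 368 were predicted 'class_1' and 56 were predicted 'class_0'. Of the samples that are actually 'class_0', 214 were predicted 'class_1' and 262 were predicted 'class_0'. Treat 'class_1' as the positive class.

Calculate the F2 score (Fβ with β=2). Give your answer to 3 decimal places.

Fβ = (1+β²)·TP / ((1+β²)·TP + β²·FN + FP), with β²=4
= 5·368 / (5·368 + 4·56 + 214) = 0.808

0.808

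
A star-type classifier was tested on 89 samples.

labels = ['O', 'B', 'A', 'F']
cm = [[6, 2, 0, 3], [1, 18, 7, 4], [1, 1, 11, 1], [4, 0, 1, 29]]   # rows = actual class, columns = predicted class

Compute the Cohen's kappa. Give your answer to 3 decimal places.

0.605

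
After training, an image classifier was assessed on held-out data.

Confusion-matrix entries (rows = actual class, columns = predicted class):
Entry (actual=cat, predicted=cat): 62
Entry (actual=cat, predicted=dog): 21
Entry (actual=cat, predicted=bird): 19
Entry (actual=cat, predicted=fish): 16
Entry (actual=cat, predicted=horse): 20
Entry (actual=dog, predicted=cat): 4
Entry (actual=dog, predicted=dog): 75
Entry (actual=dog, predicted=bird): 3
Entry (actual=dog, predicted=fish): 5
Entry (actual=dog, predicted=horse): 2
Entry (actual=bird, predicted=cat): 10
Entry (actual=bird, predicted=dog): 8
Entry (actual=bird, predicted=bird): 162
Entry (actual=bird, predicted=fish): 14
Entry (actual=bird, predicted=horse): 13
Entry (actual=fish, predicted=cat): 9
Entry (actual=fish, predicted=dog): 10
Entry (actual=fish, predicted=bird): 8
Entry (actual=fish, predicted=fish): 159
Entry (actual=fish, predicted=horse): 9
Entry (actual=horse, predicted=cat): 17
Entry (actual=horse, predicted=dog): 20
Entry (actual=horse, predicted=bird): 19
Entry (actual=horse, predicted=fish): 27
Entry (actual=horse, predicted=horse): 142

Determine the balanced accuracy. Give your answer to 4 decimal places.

Balanced accuracy = mean of per-class recall.
  cat: recall = 62/138 = 0.44928
  dog: recall = 75/89 = 0.84270
  bird: recall = 162/207 = 0.78261
  fish: recall = 159/195 = 0.81538
  horse: recall = 142/225 = 0.63111
Mean = (0.44928 + 0.84270 + 0.78261 + 0.81538 + 0.63111) / 5 = 0.7042

0.7042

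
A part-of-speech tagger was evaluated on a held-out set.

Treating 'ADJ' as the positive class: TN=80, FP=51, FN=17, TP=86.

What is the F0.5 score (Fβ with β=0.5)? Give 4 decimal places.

Fβ = (1+β²)·TP / ((1+β²)·TP + β²·FN + FP), with β²=1/4
= 1.25·86 / (1.25·86 + 0.25·17 + 51) = 0.6605

0.6605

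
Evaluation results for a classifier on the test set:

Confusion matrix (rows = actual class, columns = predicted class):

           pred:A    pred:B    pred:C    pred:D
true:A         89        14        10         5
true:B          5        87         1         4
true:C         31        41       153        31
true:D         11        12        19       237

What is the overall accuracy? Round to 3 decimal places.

0.755

Accuracy = trace / total = (89+87+153+237=566) / 750 = 566/750 = 0.755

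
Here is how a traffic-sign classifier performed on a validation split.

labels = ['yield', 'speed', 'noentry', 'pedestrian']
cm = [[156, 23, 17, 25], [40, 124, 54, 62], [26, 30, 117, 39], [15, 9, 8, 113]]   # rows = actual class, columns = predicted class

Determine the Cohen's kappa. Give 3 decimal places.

0.462

Observed agreement pₒ = trace/N = 510/858 = 0.5944
Expected agreement pₑ = Σ (rowᵢ·colᵢ)/N² = (221·237 + 280·186 + 212·196 + 145·239)/858² = 0.2454
κ = (pₒ − pₑ)/(1 − pₑ) = (0.5944 − 0.2454)/(1 − 0.2454) = 0.462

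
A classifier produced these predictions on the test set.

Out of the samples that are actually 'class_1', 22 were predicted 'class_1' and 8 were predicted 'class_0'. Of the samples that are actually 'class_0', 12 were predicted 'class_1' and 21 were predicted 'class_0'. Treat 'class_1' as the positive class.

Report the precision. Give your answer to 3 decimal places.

0.647

Precision = TP/(TP+FP) = 22/(22+12) = 22/34 = 0.647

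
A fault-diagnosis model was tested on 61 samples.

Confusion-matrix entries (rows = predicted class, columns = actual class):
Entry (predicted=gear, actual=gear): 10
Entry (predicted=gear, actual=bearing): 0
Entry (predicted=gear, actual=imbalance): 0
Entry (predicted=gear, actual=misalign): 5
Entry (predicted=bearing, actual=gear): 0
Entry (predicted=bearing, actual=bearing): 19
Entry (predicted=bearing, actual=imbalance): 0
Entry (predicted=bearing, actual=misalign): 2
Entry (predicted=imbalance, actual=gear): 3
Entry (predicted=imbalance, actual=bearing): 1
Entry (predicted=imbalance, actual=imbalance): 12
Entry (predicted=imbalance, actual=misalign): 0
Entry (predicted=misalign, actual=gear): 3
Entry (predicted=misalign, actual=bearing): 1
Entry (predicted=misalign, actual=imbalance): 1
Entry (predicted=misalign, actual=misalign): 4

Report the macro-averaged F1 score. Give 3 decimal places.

0.694

Per-class F1 score (2·TP/(2·TP+FP+FN)):
  gear: TP=10, FP=0+0+5=5, FN=0+3+3=6 → 20/31 = 0.6452
  bearing: TP=19, FP=0+0+2=2, FN=0+1+1=2 → 38/42 = 0.9048
  imbalance: TP=12, FP=3+1+0=4, FN=0+0+1=1 → 24/29 = 0.8276
  misalign: TP=4, FP=3+1+1=5, FN=5+2+0=7 → 8/20 = 0.4000
Macro-F1 score = mean = (0.6452 + 0.9048 + 0.8276 + 0.4000) / 4 = 0.694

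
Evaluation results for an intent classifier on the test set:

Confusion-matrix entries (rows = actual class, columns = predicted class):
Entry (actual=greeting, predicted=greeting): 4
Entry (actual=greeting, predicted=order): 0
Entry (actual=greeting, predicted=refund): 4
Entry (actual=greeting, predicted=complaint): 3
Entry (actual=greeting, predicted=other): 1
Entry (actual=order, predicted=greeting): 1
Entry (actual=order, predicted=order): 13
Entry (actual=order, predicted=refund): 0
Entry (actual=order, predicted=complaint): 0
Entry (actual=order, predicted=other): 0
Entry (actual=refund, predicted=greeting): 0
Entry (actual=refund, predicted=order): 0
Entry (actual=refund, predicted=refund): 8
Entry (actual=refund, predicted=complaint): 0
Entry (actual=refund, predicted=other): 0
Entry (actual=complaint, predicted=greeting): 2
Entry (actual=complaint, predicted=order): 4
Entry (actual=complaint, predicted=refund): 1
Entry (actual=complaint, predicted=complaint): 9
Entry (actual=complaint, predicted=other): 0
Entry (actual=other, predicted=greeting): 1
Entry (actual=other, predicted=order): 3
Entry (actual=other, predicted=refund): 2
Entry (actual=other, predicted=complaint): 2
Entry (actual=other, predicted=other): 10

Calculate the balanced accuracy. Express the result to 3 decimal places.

0.676

Balanced accuracy = mean of per-class recall.
  greeting: recall = 4/12 = 0.3333
  order: recall = 13/14 = 0.9286
  refund: recall = 8/8 = 1.0000
  complaint: recall = 9/16 = 0.5625
  other: recall = 10/18 = 0.5556
Mean = (0.3333 + 0.9286 + 1.0000 + 0.5625 + 0.5556) / 5 = 0.676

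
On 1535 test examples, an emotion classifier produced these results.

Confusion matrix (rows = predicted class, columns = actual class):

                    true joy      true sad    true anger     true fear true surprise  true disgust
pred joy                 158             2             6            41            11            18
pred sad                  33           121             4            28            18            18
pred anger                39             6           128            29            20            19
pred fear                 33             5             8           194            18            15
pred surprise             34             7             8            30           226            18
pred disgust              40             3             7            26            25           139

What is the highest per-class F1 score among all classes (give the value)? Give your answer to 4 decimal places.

0.7051

Per-class F1 score (2·TP/(2·TP+FP+FN)):
  joy: TP=158, FP=2+6+41+11+18=78, FN=33+39+33+34+40=179 → 316/573 = 0.55148
  sad: TP=121, FP=33+4+28+18+18=101, FN=2+6+5+7+3=23 → 242/366 = 0.66120
  anger: TP=128, FP=39+6+29+20+19=113, FN=6+4+8+8+7=33 → 256/402 = 0.63682
  fear: TP=194, FP=33+5+8+18+15=79, FN=41+28+29+30+26=154 → 388/621 = 0.62480
  surprise: TP=226, FP=34+7+8+30+18=97, FN=11+18+20+18+25=92 → 452/641 = 0.70515
  disgust: TP=139, FP=40+3+7+26+25=101, FN=18+18+19+15+18=88 → 278/467 = 0.59529
Highest is class 'surprise' with F1 score = 0.7051.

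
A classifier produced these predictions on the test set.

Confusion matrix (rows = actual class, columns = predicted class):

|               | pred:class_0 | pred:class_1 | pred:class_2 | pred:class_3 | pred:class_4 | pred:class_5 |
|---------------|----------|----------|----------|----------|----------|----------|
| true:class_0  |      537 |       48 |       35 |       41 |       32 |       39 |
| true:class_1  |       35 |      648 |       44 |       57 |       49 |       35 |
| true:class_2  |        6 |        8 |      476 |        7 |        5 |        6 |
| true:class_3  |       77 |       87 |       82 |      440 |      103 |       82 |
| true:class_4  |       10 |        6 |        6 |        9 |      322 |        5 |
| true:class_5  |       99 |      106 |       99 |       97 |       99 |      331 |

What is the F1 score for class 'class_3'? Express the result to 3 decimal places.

0.578

F1 score = 2·TP/(2·TP+FP+FN).
class_3: TP=440, FP=41+57+7+9+97=211, FN=77+87+82+103+82=431 → 880/1522 = 0.5782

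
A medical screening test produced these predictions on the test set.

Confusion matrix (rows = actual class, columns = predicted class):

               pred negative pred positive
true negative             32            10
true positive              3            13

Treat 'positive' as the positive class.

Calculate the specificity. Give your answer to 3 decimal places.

Specificity = TN/(TN+FP) = 32/(32+10) = 0.762

0.762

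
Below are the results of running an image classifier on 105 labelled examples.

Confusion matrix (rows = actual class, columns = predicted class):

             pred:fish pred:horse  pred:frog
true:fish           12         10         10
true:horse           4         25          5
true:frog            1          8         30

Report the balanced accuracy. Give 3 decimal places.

0.627

Balanced accuracy = mean of per-class recall.
  fish: recall = 12/32 = 0.3750
  horse: recall = 25/34 = 0.7353
  frog: recall = 30/39 = 0.7692
Mean = (0.3750 + 0.7353 + 0.7692) / 3 = 0.627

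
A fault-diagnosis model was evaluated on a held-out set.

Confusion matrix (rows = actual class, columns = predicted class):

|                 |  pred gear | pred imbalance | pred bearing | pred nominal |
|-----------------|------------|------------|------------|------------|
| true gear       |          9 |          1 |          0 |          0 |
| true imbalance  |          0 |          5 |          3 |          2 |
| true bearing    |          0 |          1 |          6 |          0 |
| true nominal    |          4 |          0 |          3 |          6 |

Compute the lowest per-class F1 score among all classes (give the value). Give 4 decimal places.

0.5714

Per-class F1 score (2·TP/(2·TP+FP+FN)):
  gear: TP=9, FP=0+0+4=4, FN=1+0+0=1 → 18/23 = 0.78261
  imbalance: TP=5, FP=1+1+0=2, FN=0+3+2=5 → 10/17 = 0.58824
  bearing: TP=6, FP=0+3+3=6, FN=0+1+0=1 → 12/19 = 0.63158
  nominal: TP=6, FP=0+2+0=2, FN=4+0+3=7 → 12/21 = 0.57143
Lowest is class 'nominal' with F1 score = 0.5714.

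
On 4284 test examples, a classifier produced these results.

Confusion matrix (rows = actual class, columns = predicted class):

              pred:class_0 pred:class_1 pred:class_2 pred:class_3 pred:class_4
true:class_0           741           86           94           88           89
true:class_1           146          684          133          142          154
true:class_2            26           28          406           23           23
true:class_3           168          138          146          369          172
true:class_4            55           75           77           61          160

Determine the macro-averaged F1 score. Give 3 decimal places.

0.523

Per-class F1 score (2·TP/(2·TP+FP+FN)):
  class_0: TP=741, FP=146+26+168+55=395, FN=86+94+88+89=357 → 1482/2234 = 0.6634
  class_1: TP=684, FP=86+28+138+75=327, FN=146+133+142+154=575 → 1368/2270 = 0.6026
  class_2: TP=406, FP=94+133+146+77=450, FN=26+28+23+23=100 → 812/1362 = 0.5962
  class_3: TP=369, FP=88+142+23+61=314, FN=168+138+146+172=624 → 738/1676 = 0.4403
  class_4: TP=160, FP=89+154+23+172=438, FN=55+75+77+61=268 → 320/1026 = 0.3119
Macro-F1 score = mean = (0.6634 + 0.6026 + 0.5962 + 0.4403 + 0.3119) / 5 = 0.523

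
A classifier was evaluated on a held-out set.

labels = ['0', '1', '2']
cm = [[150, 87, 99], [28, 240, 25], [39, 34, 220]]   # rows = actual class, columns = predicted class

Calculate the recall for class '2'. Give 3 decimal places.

0.751

One-vs-rest for '2': TP = diagonal; FP = other classes predicted '2'; FN = '2' predicted as other.
recall = TP/(TP+FN).
2: TP=220, FN=39+34=73 → 220/293 = 0.7509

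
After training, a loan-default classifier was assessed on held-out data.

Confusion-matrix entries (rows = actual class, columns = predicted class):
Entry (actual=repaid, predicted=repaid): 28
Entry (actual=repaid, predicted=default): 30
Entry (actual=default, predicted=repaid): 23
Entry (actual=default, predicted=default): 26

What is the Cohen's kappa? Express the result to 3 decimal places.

Observed agreement pₒ = trace/N = 54/107 = 0.5047
Expected agreement pₑ = Σ (rowᵢ·colᵢ)/N² = (58·51 + 49·56)/107² = 0.4980
κ = (pₒ − pₑ)/(1 − pₑ) = (0.5047 − 0.4980)/(1 − 0.4980) = 0.013

0.013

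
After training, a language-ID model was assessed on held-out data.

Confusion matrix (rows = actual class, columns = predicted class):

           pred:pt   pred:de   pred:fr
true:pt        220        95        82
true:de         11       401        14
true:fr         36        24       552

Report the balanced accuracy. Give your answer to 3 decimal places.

Balanced accuracy = mean of per-class recall.
  pt: recall = 220/397 = 0.5542
  de: recall = 401/426 = 0.9413
  fr: recall = 552/612 = 0.9020
Mean = (0.5542 + 0.9413 + 0.9020) / 3 = 0.799

0.799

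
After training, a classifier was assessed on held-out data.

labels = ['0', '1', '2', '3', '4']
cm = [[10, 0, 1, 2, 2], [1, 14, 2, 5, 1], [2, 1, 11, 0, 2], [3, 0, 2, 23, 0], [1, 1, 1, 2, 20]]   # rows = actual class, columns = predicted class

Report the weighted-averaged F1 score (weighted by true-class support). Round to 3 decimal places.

0.729

Per-class F1 score (2·TP/(2·TP+FP+FN)):
  0: TP=10, FP=1+2+3+1=7, FN=0+1+2+2=5 → 20/32 = 0.6250
  1: TP=14, FP=0+1+0+1=2, FN=1+2+5+1=9 → 28/39 = 0.7179
  2: TP=11, FP=1+2+2+1=6, FN=2+1+0+2=5 → 22/33 = 0.6667
  3: TP=23, FP=2+5+0+2=9, FN=3+0+2+0=5 → 46/60 = 0.7667
  4: TP=20, FP=2+1+2+0=5, FN=1+1+1+2=5 → 40/50 = 0.8000
Weighted-F1 score = Σ (supportᵢ/N)·F1 scoreᵢ with N=107: (15/107)·0.6250 + (23/107)·0.7179 + (16/107)·0.6667 + (28/107)·0.7667 + (25/107)·0.8000 = 0.729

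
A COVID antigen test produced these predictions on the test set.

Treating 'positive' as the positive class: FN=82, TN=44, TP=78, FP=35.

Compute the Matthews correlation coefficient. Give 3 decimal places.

0.042

MCC = (TP·TN − FP·FN) / √((TP+FP)(TP+FN)(TN+FP)(TN+FN))
Numerator = 78·44 − 35·82 = 562
Denominator = √(113·160·79·126) = √179968320 = 13415.2272
MCC = 562 / 13415.2272 = 0.042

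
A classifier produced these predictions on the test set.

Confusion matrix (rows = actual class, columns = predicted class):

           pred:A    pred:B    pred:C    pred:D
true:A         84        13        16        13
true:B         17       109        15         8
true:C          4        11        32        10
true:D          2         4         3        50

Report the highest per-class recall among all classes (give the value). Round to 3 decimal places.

Per-class recall (TP/(TP+FN)):
  A: TP=84, FN=13+16+13=42 → 84/126 = 0.6667
  B: TP=109, FN=17+15+8=40 → 109/149 = 0.7315
  C: TP=32, FN=4+11+10=25 → 32/57 = 0.5614
  D: TP=50, FN=2+4+3=9 → 50/59 = 0.8475
Highest is class 'D' with recall = 0.847.

0.847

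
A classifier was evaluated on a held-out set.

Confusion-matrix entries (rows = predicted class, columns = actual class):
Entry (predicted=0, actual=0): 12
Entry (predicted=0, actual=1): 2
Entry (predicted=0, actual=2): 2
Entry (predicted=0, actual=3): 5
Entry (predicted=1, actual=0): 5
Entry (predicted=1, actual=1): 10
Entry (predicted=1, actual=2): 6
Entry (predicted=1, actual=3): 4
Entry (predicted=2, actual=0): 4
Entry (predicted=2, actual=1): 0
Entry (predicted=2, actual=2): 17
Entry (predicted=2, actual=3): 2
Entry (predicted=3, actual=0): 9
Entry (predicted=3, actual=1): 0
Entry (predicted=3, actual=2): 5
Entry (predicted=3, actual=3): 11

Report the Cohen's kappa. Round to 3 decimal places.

Observed agreement pₒ = trace/N = 50/94 = 0.5319
Expected agreement pₑ = Σ (rowᵢ·colᵢ)/N² = (30·21 + 12·25 + 30·23 + 22·25)/94² = 0.2456
κ = (pₒ − pₑ)/(1 − pₑ) = (0.5319 − 0.2456)/(1 − 0.2456) = 0.380

0.380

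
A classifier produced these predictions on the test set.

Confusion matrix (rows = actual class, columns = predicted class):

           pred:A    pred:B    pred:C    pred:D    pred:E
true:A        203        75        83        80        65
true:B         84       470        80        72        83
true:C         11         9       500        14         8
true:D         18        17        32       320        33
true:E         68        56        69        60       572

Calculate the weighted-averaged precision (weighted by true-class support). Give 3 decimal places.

0.675

Per-class precision (TP/(TP+FP)):
  A: TP=203, FP=84+11+18+68=181 → 203/384 = 0.5286
  B: TP=470, FP=75+9+17+56=157 → 470/627 = 0.7496
  C: TP=500, FP=83+80+32+69=264 → 500/764 = 0.6545
  D: TP=320, FP=80+72+14+60=226 → 320/546 = 0.5861
  E: TP=572, FP=65+83+8+33=189 → 572/761 = 0.7516
Weighted-precision = Σ (supportᵢ/N)·precisionᵢ with N=3082: (506/3082)·0.5286 + (789/3082)·0.7496 + (542/3082)·0.6545 + (420/3082)·0.5861 + (825/3082)·0.7516 = 0.675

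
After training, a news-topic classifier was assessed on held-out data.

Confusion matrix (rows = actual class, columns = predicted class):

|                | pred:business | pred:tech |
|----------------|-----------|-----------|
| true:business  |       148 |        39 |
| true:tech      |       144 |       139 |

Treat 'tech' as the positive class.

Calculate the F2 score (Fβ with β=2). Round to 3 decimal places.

Fβ = (1+β²)·TP / ((1+β²)·TP + β²·FN + FP), with β²=4
= 5·139 / (5·139 + 4·144 + 39) = 0.531

0.531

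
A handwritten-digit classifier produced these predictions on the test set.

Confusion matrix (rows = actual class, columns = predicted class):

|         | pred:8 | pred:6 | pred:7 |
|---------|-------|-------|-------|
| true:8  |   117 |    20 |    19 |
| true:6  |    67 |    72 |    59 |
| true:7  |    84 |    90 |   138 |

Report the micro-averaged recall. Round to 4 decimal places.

0.4910

Micro-averaging pools counts across classes: ΣTP=327, ΣFP=339, ΣFN=339.
Micro-recall = TP/(TP+FN) on pooled counts = 0.4910 (equals overall accuracy in single-label multiclass).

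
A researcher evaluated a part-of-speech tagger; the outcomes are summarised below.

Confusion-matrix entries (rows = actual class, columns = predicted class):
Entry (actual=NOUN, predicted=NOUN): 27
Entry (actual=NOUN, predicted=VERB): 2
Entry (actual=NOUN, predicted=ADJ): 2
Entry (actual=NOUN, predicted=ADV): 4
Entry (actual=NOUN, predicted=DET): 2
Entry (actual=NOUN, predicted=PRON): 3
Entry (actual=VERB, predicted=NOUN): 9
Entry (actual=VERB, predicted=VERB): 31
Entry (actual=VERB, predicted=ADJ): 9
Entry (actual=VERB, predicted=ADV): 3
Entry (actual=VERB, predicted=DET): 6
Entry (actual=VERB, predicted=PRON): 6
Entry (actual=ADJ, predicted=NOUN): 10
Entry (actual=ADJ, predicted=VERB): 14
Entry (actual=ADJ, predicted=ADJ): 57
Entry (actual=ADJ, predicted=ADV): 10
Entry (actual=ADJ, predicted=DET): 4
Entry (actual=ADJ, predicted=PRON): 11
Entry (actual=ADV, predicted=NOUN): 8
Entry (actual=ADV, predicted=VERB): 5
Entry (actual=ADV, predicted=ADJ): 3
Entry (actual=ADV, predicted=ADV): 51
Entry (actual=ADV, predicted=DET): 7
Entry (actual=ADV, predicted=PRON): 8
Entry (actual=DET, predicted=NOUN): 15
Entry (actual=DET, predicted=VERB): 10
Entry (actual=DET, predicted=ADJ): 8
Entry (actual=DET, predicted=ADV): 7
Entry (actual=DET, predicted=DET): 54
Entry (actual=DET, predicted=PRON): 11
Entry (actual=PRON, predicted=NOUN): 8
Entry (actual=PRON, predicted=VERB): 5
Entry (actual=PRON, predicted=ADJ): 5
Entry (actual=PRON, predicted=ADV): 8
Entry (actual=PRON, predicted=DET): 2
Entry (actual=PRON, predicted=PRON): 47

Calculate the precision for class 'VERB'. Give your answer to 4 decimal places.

0.4627

One-vs-rest for 'VERB': TP = diagonal; FP = other classes predicted 'VERB'; FN = 'VERB' predicted as other.
precision = TP/(TP+FP).
VERB: TP=31, FP=2+14+5+10+5=36 → 31/67 = 0.46269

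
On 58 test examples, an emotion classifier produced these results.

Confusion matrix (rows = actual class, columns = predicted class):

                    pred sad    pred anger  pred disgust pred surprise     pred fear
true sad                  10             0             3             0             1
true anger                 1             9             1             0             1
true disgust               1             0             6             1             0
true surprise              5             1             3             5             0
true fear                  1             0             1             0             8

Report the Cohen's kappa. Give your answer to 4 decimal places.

Observed agreement pₒ = trace/N = 38/58 = 0.65517
Expected agreement pₑ = Σ (rowᵢ·colᵢ)/N² = (14·18 + 12·10 + 8·14 + 14·6 + 10·10)/58² = 0.19857
κ = (pₒ − pₑ)/(1 − pₑ) = (0.65517 − 0.19857)/(1 − 0.19857) = 0.5697

0.5697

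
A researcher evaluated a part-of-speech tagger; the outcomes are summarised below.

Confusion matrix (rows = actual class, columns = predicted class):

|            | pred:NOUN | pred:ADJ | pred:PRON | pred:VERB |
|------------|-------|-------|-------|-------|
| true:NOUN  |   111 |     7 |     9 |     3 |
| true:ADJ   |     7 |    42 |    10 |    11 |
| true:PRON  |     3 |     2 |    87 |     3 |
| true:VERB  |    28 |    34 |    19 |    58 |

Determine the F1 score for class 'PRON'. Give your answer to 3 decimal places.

Treat 'PRON' as positive and all other classes as negative.
F1 score = 2·TP/(2·TP+FP+FN).
PRON: TP=87, FP=9+10+19=38, FN=3+2+3=8 → 174/220 = 0.7909

0.791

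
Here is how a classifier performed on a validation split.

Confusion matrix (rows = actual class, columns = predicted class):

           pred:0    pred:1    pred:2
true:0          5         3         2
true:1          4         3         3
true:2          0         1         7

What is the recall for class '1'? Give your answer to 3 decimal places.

0.300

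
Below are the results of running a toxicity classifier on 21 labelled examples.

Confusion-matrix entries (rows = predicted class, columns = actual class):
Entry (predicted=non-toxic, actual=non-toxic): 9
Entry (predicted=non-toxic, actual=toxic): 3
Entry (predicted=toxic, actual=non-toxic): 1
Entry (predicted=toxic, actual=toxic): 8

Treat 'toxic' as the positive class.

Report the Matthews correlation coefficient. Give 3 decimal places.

MCC = (TP·TN − FP·FN) / √((TP+FP)(TP+FN)(TN+FP)(TN+FN))
Numerator = 8·9 − 1·3 = 69
Denominator = √(9·11·10·12) = √11880 = 108.9954
MCC = 69 / 108.9954 = 0.633

0.633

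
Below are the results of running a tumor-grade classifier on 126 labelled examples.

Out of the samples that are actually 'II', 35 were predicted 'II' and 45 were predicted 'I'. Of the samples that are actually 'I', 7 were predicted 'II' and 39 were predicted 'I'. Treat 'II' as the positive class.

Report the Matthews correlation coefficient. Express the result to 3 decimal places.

0.291

MCC = (TP·TN − FP·FN) / √((TP+FP)(TP+FN)(TN+FP)(TN+FN))
Numerator = 35·39 − 7·45 = 1050
Denominator = √(42·80·46·84) = √12983040 = 3603.1986
MCC = 1050 / 3603.1986 = 0.291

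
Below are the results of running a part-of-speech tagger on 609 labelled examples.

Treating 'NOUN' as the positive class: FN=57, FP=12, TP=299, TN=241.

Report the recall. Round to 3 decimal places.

0.840

Recall = TP/(TP+FN) = 299/(299+57) = 299/356 = 0.840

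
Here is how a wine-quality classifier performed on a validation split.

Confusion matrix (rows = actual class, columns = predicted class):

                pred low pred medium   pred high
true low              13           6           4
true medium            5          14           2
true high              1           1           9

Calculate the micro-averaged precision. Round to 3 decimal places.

Micro-averaging pools counts across classes: ΣTP=36, ΣFP=19, ΣFN=19.
Micro-precision = TP/(TP+FP) on pooled counts = 0.655 (equals overall accuracy in single-label multiclass).

0.655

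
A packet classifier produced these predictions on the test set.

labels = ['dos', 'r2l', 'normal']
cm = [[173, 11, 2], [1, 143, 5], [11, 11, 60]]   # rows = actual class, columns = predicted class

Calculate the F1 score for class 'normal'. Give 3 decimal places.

Take TP from the diagonal, FP from the rest of the 'normal' prediction marginal, FN from the rest of the 'normal' actual marginal.
F1 score = 2·TP/(2·TP+FP+FN).
normal: TP=60, FP=2+5=7, FN=11+11=22 → 120/149 = 0.8054

0.805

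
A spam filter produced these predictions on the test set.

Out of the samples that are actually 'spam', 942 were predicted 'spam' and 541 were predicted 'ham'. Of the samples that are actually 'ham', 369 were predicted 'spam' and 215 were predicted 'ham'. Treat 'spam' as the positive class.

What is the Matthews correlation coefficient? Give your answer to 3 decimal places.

0.003

MCC = (TP·TN − FP·FN) / √((TP+FP)(TP+FN)(TN+FP)(TN+FN))
Numerator = 942·215 − 369·541 = 2901
Denominator = √(1311·1483·584·756) = √858377816352 = 926486.8139
MCC = 2901 / 926486.8139 = 0.003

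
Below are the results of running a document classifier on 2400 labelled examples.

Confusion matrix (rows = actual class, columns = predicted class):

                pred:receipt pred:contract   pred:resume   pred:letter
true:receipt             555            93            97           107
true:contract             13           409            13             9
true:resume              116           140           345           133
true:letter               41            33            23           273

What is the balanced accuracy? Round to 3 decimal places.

Balanced accuracy = mean of per-class recall.
  receipt: recall = 555/852 = 0.6514
  contract: recall = 409/444 = 0.9212
  resume: recall = 345/734 = 0.4700
  letter: recall = 273/370 = 0.7378
Mean = (0.6514 + 0.9212 + 0.4700 + 0.7378) / 4 = 0.695

0.695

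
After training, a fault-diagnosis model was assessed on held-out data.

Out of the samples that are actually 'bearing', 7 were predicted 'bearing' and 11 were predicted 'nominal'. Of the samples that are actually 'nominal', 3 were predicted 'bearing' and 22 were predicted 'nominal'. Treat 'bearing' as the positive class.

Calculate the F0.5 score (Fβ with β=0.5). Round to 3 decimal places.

0.603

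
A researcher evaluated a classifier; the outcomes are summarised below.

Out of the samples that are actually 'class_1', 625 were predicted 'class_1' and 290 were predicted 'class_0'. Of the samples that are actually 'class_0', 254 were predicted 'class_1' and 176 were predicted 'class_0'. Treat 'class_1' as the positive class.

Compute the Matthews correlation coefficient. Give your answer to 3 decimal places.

0.091

MCC = (TP·TN − FP·FN) / √((TP+FP)(TP+FN)(TN+FP)(TN+FN))
Numerator = 625·176 − 254·290 = 36340
Denominator = √(879·915·430·466) = √161162628300 = 401450.6549
MCC = 36340 / 401450.6549 = 0.091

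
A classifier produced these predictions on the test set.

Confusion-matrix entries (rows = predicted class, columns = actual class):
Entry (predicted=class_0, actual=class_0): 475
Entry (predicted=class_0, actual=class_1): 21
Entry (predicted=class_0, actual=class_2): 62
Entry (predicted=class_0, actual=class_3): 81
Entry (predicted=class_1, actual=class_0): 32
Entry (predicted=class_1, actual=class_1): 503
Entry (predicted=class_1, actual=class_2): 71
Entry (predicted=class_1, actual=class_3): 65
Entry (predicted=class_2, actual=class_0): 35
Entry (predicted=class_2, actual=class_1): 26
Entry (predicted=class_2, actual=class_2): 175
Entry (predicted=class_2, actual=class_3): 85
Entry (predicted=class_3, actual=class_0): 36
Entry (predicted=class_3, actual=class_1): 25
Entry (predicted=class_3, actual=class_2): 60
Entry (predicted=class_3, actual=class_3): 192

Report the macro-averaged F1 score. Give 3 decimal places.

0.654

Per-class F1 score (2·TP/(2·TP+FP+FN)):
  class_0: TP=475, FP=21+62+81=164, FN=32+35+36=103 → 950/1217 = 0.7806
  class_1: TP=503, FP=32+71+65=168, FN=21+26+25=72 → 1006/1246 = 0.8074
  class_2: TP=175, FP=35+26+85=146, FN=62+71+60=193 → 350/689 = 0.5080
  class_3: TP=192, FP=36+25+60=121, FN=81+65+85=231 → 384/736 = 0.5217
Macro-F1 score = mean = (0.7806 + 0.8074 + 0.5080 + 0.5217) / 4 = 0.654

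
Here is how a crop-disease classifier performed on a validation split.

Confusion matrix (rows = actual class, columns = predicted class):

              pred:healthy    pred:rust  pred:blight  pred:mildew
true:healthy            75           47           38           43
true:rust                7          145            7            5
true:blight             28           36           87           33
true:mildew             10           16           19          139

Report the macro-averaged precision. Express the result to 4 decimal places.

0.6068

Per-class precision (TP/(TP+FP)):
  healthy: TP=75, FP=7+28+10=45 → 75/120 = 0.62500
  rust: TP=145, FP=47+36+16=99 → 145/244 = 0.59426
  blight: TP=87, FP=38+7+19=64 → 87/151 = 0.57616
  mildew: TP=139, FP=43+5+33=81 → 139/220 = 0.63182
Macro-precision = mean = (0.62500 + 0.59426 + 0.57616 + 0.63182) / 4 = 0.6068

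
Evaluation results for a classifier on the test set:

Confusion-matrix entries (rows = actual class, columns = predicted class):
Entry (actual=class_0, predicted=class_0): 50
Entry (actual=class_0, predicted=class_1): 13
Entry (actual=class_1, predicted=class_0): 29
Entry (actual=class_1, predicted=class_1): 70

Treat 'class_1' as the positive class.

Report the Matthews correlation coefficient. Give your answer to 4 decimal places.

0.4884

MCC = (TP·TN − FP·FN) / √((TP+FP)(TP+FN)(TN+FP)(TN+FN))
Numerator = 70·50 − 13·29 = 3123
Denominator = √(83·99·63·79) = √40896009 = 6394.9987
MCC = 3123 / 6394.9987 = 0.4884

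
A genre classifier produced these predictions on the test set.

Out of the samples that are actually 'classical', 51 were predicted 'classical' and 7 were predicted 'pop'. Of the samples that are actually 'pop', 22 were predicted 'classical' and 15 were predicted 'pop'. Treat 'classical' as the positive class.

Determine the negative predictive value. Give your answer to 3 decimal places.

NPV = TN/(TN+FN) = 15/(15+7) = 0.682

0.682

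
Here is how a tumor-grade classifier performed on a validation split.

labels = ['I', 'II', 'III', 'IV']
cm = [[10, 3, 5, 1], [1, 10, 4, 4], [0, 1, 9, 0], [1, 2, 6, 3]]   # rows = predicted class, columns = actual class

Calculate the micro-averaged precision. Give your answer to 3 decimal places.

Micro-averaging pools counts across classes: ΣTP=32, ΣFP=28, ΣFN=28.
Micro-precision = TP/(TP+FP) on pooled counts = 0.533 (equals overall accuracy in single-label multiclass).

0.533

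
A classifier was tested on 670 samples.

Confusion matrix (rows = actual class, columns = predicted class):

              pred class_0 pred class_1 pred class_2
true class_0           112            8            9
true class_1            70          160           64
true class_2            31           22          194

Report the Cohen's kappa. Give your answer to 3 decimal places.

0.544

Observed agreement pₒ = trace/N = 466/670 = 0.6955
Expected agreement pₑ = Σ (rowᵢ·colᵢ)/N² = (129·213 + 294·190 + 247·267)/670² = 0.3326
κ = (pₒ − pₑ)/(1 − pₑ) = (0.6955 − 0.3326)/(1 − 0.3326) = 0.544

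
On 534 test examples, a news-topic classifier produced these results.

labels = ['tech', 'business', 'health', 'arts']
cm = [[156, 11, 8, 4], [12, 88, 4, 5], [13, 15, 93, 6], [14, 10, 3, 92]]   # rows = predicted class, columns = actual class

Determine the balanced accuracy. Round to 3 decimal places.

Balanced accuracy = mean of per-class recall.
  tech: recall = 156/195 = 0.8000
  business: recall = 88/124 = 0.7097
  health: recall = 93/108 = 0.8611
  arts: recall = 92/107 = 0.8598
Mean = (0.8000 + 0.7097 + 0.8611 + 0.8598) / 4 = 0.808

0.808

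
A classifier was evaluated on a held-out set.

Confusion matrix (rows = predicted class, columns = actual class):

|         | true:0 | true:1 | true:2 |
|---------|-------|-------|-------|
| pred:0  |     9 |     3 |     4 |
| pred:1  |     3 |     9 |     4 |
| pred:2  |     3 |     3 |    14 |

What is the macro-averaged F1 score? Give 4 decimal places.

0.6093

Per-class F1 score (2·TP/(2·TP+FP+FN)):
  0: TP=9, FP=3+4=7, FN=3+3=6 → 18/31 = 0.58065
  1: TP=9, FP=3+4=7, FN=3+3=6 → 18/31 = 0.58065
  2: TP=14, FP=3+3=6, FN=4+4=8 → 28/42 = 0.66667
Macro-F1 score = mean = (0.58065 + 0.58065 + 0.66667) / 3 = 0.6093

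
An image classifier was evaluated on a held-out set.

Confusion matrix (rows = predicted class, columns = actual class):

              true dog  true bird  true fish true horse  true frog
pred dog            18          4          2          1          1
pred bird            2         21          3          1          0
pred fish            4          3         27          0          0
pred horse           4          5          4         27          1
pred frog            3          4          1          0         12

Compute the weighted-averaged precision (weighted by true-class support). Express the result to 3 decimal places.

Per-class precision (TP/(TP+FP)):
  dog: TP=18, FP=4+2+1+1=8 → 18/26 = 0.6923
  bird: TP=21, FP=2+3+1+0=6 → 21/27 = 0.7778
  fish: TP=27, FP=4+3+0+0=7 → 27/34 = 0.7941
  horse: TP=27, FP=4+5+4+1=14 → 27/41 = 0.6585
  frog: TP=12, FP=3+4+1+0=8 → 12/20 = 0.6000
Weighted-precision = Σ (supportᵢ/N)·precisionᵢ with N=148: (31/148)·0.6923 + (37/148)·0.7778 + (37/148)·0.7941 + (29/148)·0.6585 + (14/148)·0.6000 = 0.724

0.724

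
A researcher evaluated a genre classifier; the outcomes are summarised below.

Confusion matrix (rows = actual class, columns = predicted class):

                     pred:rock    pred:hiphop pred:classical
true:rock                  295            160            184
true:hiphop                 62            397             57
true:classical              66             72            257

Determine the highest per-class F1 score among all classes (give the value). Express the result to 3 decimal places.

0.693

Per-class F1 score (2·TP/(2·TP+FP+FN)):
  rock: TP=295, FP=62+66=128, FN=160+184=344 → 590/1062 = 0.5556
  hiphop: TP=397, FP=160+72=232, FN=62+57=119 → 794/1145 = 0.6934
  classical: TP=257, FP=184+57=241, FN=66+72=138 → 514/893 = 0.5756
Highest is class 'hiphop' with F1 score = 0.693.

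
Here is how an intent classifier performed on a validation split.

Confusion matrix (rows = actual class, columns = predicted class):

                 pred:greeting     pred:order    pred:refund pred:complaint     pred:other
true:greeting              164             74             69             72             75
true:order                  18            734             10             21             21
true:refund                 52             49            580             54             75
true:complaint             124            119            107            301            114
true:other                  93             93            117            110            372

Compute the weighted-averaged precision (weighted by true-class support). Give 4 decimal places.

0.5822

Per-class precision (TP/(TP+FP)):
  greeting: TP=164, FP=18+52+124+93=287 → 164/451 = 0.36364
  order: TP=734, FP=74+49+119+93=335 → 734/1069 = 0.68662
  refund: TP=580, FP=69+10+107+117=303 → 580/883 = 0.65685
  complaint: TP=301, FP=72+21+54+110=257 → 301/558 = 0.53943
  other: TP=372, FP=75+21+75+114=285 → 372/657 = 0.56621
Weighted-precision = Σ (supportᵢ/N)·precisionᵢ with N=3618: (454/3618)·0.36364 + (804/3618)·0.68662 + (810/3618)·0.65685 + (765/3618)·0.53943 + (785/3618)·0.56621 = 0.5822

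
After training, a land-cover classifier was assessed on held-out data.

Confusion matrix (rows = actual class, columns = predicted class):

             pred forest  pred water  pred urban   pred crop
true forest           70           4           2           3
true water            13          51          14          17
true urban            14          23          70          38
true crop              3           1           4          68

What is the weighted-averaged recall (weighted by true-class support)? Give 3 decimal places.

0.656

Per-class recall (TP/(TP+FN)):
  forest: TP=70, FN=4+2+3=9 → 70/79 = 0.8861
  water: TP=51, FN=13+14+17=44 → 51/95 = 0.5368
  urban: TP=70, FN=14+23+38=75 → 70/145 = 0.4828
  crop: TP=68, FN=3+1+4=8 → 68/76 = 0.8947
Weighted-recall = Σ (supportᵢ/N)·recallᵢ with N=395: (79/395)·0.8861 + (95/395)·0.5368 + (145/395)·0.4828 + (76/395)·0.8947 = 0.656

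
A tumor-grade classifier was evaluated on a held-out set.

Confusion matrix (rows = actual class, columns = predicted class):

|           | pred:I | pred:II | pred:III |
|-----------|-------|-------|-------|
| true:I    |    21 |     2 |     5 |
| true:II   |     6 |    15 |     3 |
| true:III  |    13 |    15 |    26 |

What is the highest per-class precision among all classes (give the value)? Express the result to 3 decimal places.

Per-class precision (TP/(TP+FP)):
  I: TP=21, FP=6+13=19 → 21/40 = 0.5250
  II: TP=15, FP=2+15=17 → 15/32 = 0.4688
  III: TP=26, FP=5+3=8 → 26/34 = 0.7647
Highest is class 'III' with precision = 0.765.

0.765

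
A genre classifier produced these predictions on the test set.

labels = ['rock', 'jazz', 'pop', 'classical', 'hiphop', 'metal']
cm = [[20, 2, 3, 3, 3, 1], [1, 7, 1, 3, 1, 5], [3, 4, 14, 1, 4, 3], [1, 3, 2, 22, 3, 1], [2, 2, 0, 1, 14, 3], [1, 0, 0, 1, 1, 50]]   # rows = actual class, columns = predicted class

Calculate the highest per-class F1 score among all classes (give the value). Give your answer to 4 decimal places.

0.8621

Per-class F1 score (2·TP/(2·TP+FP+FN)):
  rock: TP=20, FP=1+3+1+2+1=8, FN=2+3+3+3+1=12 → 40/60 = 0.66667
  jazz: TP=7, FP=2+4+3+2+0=11, FN=1+1+3+1+5=11 → 14/36 = 0.38889
  pop: TP=14, FP=3+1+2+0+0=6, FN=3+4+1+4+3=15 → 28/49 = 0.57143
  classical: TP=22, FP=3+3+1+1+1=9, FN=1+3+2+3+1=10 → 44/63 = 0.69841
  hiphop: TP=14, FP=3+1+4+3+1=12, FN=2+2+0+1+3=8 → 28/48 = 0.58333
  metal: TP=50, FP=1+5+3+1+3=13, FN=1+0+0+1+1=3 → 100/116 = 0.86207
Highest is class 'metal' with F1 score = 0.8621.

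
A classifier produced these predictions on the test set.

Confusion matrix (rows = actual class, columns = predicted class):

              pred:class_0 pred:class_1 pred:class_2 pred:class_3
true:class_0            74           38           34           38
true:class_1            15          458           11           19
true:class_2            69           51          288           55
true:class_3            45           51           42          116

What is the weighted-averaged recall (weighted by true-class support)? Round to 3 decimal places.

Per-class recall (TP/(TP+FN)):
  class_0: TP=74, FN=38+34+38=110 → 74/184 = 0.4022
  class_1: TP=458, FN=15+11+19=45 → 458/503 = 0.9105
  class_2: TP=288, FN=69+51+55=175 → 288/463 = 0.6220
  class_3: TP=116, FN=45+51+42=138 → 116/254 = 0.4567
Weighted-recall = Σ (supportᵢ/N)·recallᵢ with N=1404: (184/1404)·0.4022 + (503/1404)·0.9105 + (463/1404)·0.6220 + (254/1404)·0.4567 = 0.667

0.667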